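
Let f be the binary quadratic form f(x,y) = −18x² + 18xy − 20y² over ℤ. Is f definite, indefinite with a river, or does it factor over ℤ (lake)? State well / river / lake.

D = b²−4ac = 18² − 4·(-18)·(-20) = -1116
D < 0 ⇒ definite ⇒ every region one sign ⇒ single well

well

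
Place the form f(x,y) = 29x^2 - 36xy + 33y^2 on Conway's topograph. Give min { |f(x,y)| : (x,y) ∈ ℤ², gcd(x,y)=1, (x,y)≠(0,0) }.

translate: b→22 (≡-36 mod 58), so (29,-36,33)→(29,22,26)
flip: (29,22,26)→(26,-22,29)
reduced (well bottom): (26,-22,29) with a≤c, −a<b≤a
well minimum = a = 26

26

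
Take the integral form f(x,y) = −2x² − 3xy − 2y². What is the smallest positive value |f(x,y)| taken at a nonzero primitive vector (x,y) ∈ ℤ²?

translate: b→-1 (≡3 mod 4), so (2,3,2)→(2,-1,1)
flip: (2,-1,1)→(1,1,2)
reduced (well bottom): (1,1,2) with a≤c, −a<b≤a
well minimum |f| = |-1| = 1 (negative-definite)

1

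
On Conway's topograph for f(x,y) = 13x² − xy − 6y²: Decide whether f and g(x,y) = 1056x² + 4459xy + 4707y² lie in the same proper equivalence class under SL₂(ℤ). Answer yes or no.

D₁ = 313, D₂ = 313
river cycle of f (length 38): (-6, 13, 6), (6, 11, -8), (-8, 5, 9), (9, 13, -4), (-4, 11, 12), (12, 13, -3), (-3, 17, 2), (2, 15, -11), (-11, 7, 6), (6, 17, -1), … (28 more)
river cycle of g (length 38): (-6, 13, 6), (6, 11, -8), (-8, 5, 9), (9, 13, -4), (-4, 11, 12), (12, 13, -3), (-3, 17, 2), (2, 15, -11), (-11, 7, 6), (6, 17, -1), … (28 more)
cycles coincide ⇒ equivalent

yes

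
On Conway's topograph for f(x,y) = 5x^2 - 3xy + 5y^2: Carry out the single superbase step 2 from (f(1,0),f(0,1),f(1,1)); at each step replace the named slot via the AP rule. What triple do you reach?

start (5,5,7) = (f(1,0),f(0,1),f(1,1))
replace slot 2: 2·(5+7) − 5 = 19 → (5,19,7)

5,19,7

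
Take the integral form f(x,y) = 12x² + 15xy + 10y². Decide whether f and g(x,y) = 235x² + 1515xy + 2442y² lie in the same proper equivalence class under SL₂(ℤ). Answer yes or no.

D₁ = -255, D₂ = -255
f: translate: b→-9 (≡15 mod 24), so (12,15,10)→(12,-9,7)
f: flip: (12,-9,7)→(7,9,12)
f: translate: b→-5 (≡9 mod 14), so (7,9,12)→(7,-5,10)
f: reduced (well bottom): (7,-5,10) with a≤c, −a<b≤a
g: translate: b→105 (≡1515 mod 470), so (235,1515,2442)→(235,105,12)
g: flip: (235,105,12)→(12,-105,235)
g: translate: b→-9 (≡-105 mod 24), so (12,-105,235)→(12,-9,7)
g: flip: (12,-9,7)→(7,9,12)
g: translate: b→-5 (≡9 mod 14), so (7,9,12)→(7,-5,10)
g: reduced (well bottom): (7,-5,10) with a≤c, −a<b≤a
reduced forms (7, -5, 10) vs (7, -5, 10) ⇒ equivalent

yes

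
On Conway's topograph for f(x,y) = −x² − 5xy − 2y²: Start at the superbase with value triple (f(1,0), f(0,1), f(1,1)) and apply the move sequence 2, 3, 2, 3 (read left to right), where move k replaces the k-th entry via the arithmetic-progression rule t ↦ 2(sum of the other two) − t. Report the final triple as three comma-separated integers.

start (-1,-2,-8) = (f(1,0),f(0,1),f(1,1))
replace slot 2: 2·((-1)+(-8)) − (-2) = -16 → (-1,-16,-8)
replace slot 3: 2·((-1)+(-16)) − (-8) = -26 → (-1,-16,-26)
replace slot 2: 2·((-1)+(-26)) − (-16) = -38 → (-1,-38,-26)
replace slot 3: 2·((-1)+(-38)) − (-26) = -52 → (-1,-38,-52)

-1,-38,-52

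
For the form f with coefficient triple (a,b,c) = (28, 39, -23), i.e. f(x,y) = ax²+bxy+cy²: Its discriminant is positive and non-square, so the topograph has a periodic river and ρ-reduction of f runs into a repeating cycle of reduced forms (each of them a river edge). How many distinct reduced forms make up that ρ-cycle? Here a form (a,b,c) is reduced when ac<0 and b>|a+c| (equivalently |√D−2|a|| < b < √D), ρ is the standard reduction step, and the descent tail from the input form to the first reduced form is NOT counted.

D = 4097, ⌊√D⌋ = 64
river: ρ → (-23,53,14)
river: ρ → (14,59,-11)
river: ρ → (-11,51,34)
river: ρ → (34,17,-28)
river: ρ → (-28,39,23)
river: ρ → (23,53,-14)
river: ρ → (-14,59,11)
river: ρ → (11,51,-34)
river: ρ → (-34,17,28)
river: ρ → (28,39,-23)
ρ-cycle length = 10 (tail of 0 descent steps not counted)

10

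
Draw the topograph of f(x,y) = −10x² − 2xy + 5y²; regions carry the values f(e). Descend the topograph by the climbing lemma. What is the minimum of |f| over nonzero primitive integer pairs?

descent: ρ → (5,12,-3)  [lands on river]
river: ρ → (-3,12,5)
river: ρ → (5,8,-7)
river: ρ → (-7,6,6)
river: ρ → (6,6,-7)
river: ρ → (-7,8,5)
closes: descent 1, river 6
min |a| on river = 3

3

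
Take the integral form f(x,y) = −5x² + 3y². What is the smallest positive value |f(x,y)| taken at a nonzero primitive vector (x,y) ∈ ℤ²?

descent: ρ → (3,6,-2)  [lands on river]
river: ρ → (-2,6,3)
closes: descent 1, river 2
min |a| on river = 2

2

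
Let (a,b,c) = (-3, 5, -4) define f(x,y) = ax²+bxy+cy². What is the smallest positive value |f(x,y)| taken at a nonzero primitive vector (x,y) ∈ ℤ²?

translate: b→1 (≡-5 mod 6), so (3,-5,4)→(3,1,2)
flip: (3,1,2)→(2,-1,3)
reduced (well bottom): (2,-1,3) with a≤c, −a<b≤a
well minimum |f| = |-2| = 2 (negative-definite)

2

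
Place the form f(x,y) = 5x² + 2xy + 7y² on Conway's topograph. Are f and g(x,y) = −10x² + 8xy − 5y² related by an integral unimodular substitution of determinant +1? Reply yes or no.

D₁ = -136, D₂ = -136
f: reduced (well bottom): (5,2,7) with a≤c, −a<b≤a
g is negative-definite; reduce −g:
−g: flip: (10,-8,5)→(5,8,10)
−g: translate: b→-2 (≡8 mod 10), so (5,8,10)→(5,-2,7)
−g: reduced (well bottom): (5,-2,7) with a≤c, −a<b≤a
flip sign back: reduced form of g is (-5,2,-7)
reduced forms (5, 2, 7) vs (-5, 2, -7) ⇒ inequivalent

no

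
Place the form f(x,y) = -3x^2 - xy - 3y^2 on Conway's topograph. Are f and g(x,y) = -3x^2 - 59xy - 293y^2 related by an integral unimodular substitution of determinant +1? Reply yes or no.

D₁ = -35, D₂ = -35
f is negative-definite; reduce −f:
−f: reduced (well bottom): (3,1,3) with a≤c, −a<b≤a
flip sign back: reduced form of f is (-3,-1,-3)
g is negative-definite; reduce −g:
−g: translate: b→-1 (≡59 mod 6), so (3,59,293)→(3,-1,3)
−g: flip: (3,-1,3)→(3,1,3)
−g: reduced (well bottom): (3,1,3) with a≤c, −a<b≤a
flip sign back: reduced form of g is (-3,-1,-3)
reduced forms (-3, -1, -3) vs (-3, -1, -3) ⇒ equivalent

yes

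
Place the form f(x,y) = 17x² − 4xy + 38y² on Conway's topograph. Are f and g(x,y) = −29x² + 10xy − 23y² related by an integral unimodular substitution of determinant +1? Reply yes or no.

D₁ = -2568, D₂ = -2568
f: reduced (well bottom): (17,-4,38) with a≤c, −a<b≤a
g is negative-definite; reduce −g:
−g: flip: (29,-10,23)→(23,10,29)
−g: reduced (well bottom): (23,10,29) with a≤c, −a<b≤a
flip sign back: reduced form of g is (-23,-10,-29)
reduced forms (17, -4, 38) vs (-23, -10, -29) ⇒ inequivalent

no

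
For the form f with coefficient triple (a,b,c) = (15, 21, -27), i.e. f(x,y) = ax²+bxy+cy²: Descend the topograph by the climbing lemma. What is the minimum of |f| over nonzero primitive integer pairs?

river: ρ → (-27,33,9)
river: ρ → (9,39,-15)
river: ρ → (-15,21,27)
river: ρ → (27,33,-9)
river: ρ → (-9,39,15)
river: ρ → (15,21,-27)
closes: descent 0, river 6
min |a| on river = 9

9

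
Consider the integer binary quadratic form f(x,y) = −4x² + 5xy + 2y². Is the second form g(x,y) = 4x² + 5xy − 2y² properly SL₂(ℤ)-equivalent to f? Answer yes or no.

D₁ = 57, D₂ = 57
river cycle of f (length 6): (2, 7, -1), (-1, 7, 2), (2, 5, -4), (-4, 3, 3), (3, 3, -4), (-4, 5, 2)
river cycle of g (length 6): (-2, 7, 1), (1, 7, -2), (-2, 5, 4), (4, 3, -3), (-3, 3, 4), (4, 5, -2)
cycles differ ⇒ inequivalent

no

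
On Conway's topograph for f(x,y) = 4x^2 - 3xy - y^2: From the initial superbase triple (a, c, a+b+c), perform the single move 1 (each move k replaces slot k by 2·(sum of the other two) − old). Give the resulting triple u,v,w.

start (4,-1,0) = (f(1,0),f(0,1),f(1,1))
replace slot 1: 2·((-1)+0) − 4 = -6 → (-6,-1,0)

-6,-1,0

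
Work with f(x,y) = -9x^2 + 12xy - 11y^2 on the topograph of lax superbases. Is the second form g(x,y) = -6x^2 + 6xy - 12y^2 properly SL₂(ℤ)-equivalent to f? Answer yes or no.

D₁ = -252, D₂ = -252
f is negative-definite; reduce −f:
−f: translate: b→6 (≡-12 mod 18), so (9,-12,11)→(9,6,8)
−f: flip: (9,6,8)→(8,-6,9)
−f: reduced (well bottom): (8,-6,9) with a≤c, −a<b≤a
flip sign back: reduced form of f is (-8,6,-9)
g is negative-definite; reduce −g:
−g: translate: b→6 (≡-6 mod 12), so (6,-6,12)→(6,6,12)
−g: reduced (well bottom): (6,6,12) with a≤c, −a<b≤a
flip sign back: reduced form of g is (-6,-6,-12)
reduced forms (-8, 6, -9) vs (-6, -6, -12) ⇒ inequivalent

no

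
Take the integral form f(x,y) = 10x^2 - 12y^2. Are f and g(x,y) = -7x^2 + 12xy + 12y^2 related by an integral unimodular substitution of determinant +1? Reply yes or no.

D₁ = 480, D₂ = 480
river cycle of f (length 2): (10, 20, -2), (-2, 20, 10)
river cycle of g (length 4): (12, 12, -7), (-7, 16, 8), (8, 16, -7), (-7, 12, 12)
cycles differ ⇒ inequivalent

no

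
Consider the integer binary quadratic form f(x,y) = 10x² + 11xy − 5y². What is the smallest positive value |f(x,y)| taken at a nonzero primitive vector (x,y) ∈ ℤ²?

river: ρ → (-5,9,12)
river: ρ → (12,15,-2)
river: ρ → (-2,17,4)
river: ρ → (4,15,-6)
river: ρ → (-6,9,10)
river: ρ → (10,11,-5)
closes: descent 0, river 6
min |a| on river = 2

2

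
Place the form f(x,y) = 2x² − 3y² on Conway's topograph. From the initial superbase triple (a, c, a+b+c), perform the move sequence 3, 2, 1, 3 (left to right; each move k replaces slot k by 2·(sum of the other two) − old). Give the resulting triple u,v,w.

start (2,-3,-1) = (f(1,0),f(0,1),f(1,1))
replace slot 3: 2·(2+(-3)) − (-1) = -1 → (2,-3,-1)
replace slot 2: 2·(2+(-1)) − (-3) = 5 → (2,5,-1)
replace slot 1: 2·(5+(-1)) − 2 = 6 → (6,5,-1)
replace slot 3: 2·(6+5) − (-1) = 23 → (6,5,23)

6,5,23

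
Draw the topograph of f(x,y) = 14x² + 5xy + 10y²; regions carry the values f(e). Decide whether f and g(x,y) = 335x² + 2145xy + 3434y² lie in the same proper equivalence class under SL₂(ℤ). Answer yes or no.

D₁ = -535, D₂ = -535
f: flip: (14,5,10)→(10,-5,14)
f: reduced (well bottom): (10,-5,14) with a≤c, −a<b≤a
g: translate: b→135 (≡2145 mod 670), so (335,2145,3434)→(335,135,14)
g: flip: (335,135,14)→(14,-135,335)
g: translate: b→5 (≡-135 mod 28), so (14,-135,335)→(14,5,10)
g: flip: (14,5,10)→(10,-5,14)
g: reduced (well bottom): (10,-5,14) with a≤c, −a<b≤a
reduced forms (10, -5, 14) vs (10, -5, 14) ⇒ equivalent

yes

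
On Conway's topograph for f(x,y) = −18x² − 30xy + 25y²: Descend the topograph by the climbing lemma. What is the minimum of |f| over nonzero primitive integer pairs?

descent: ρ → (25,30,-18)  [lands on river]
river: ρ → (-18,42,13)
river: ρ → (13,36,-27)
river: ρ → (-27,18,22)
river: ρ → (22,26,-23)
river: ρ → (-23,20,25)
closes: descent 1, river 6
min |a| on river = 13

13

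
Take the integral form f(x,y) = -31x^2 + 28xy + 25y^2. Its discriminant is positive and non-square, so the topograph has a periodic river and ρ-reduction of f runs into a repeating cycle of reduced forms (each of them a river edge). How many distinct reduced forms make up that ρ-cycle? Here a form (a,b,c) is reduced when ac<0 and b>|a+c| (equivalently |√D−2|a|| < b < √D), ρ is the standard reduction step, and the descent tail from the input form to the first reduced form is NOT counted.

D = 3884, ⌊√D⌋ = 62
river: ρ → (25,22,-34)
river: ρ → (-34,46,13)
river: ρ → (13,58,-10)
river: ρ → (-10,62,1)
river: ρ → (1,62,-10)
river: ρ → (-10,58,13)
river: ρ → (13,46,-34)
river: ρ → (-34,22,25)
river: ρ → (25,28,-31)
river: ρ → (-31,34,22)
river: ρ → (22,54,-11)
river: ρ → (-11,56,17)
river: ρ → (17,46,-26)
river: ρ → (-26,58,5)
river: ρ → (5,62,-2)
river: ρ → (-2,62,5)
river: ρ → (5,58,-26)
river: ρ → (-26,46,17)
river: ρ → (17,56,-11)
river: ρ → (-11,54,22)
river: ρ → (22,34,-31)
river: ρ → (-31,28,25)
ρ-cycle length = 22 (tail of 0 descent steps not counted)

22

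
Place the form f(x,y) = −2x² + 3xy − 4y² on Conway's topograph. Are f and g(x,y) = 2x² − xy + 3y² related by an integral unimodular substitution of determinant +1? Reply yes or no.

D₁ = -23, D₂ = -23
f is negative-definite; reduce −f:
−f: translate: b→1 (≡-3 mod 4), so (2,-3,4)→(2,1,3)
−f: reduced (well bottom): (2,1,3) with a≤c, −a<b≤a
flip sign back: reduced form of f is (-2,-1,-3)
g: reduced (well bottom): (2,-1,3) with a≤c, −a<b≤a
reduced forms (-2, -1, -3) vs (2, -1, 3) ⇒ inequivalent

no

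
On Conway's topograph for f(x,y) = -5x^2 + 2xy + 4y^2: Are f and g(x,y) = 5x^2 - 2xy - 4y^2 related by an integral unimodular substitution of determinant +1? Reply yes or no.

D₁ = 84, D₂ = 84
river cycle of f (length 6): (4, 6, -3), (-3, 6, 4), (4, 2, -5), (-5, 8, 1), (1, 8, -5), (-5, 2, 4)
river cycle of g (length 6): (-4, 2, 5), (5, 8, -1), (-1, 8, 5), (5, 2, -4), (-4, 6, 3), (3, 6, -4)
cycles differ ⇒ inequivalent

no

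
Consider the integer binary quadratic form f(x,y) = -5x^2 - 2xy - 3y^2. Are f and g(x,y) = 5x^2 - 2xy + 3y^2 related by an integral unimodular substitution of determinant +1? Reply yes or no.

D₁ = -56, D₂ = -56
f is negative-definite; reduce −f:
−f: flip: (5,2,3)→(3,-2,5)
−f: reduced (well bottom): (3,-2,5) with a≤c, −a<b≤a
flip sign back: reduced form of f is (-3,2,-5)
g: flip: (5,-2,3)→(3,2,5)
g: reduced (well bottom): (3,2,5) with a≤c, −a<b≤a
reduced forms (-3, 2, -5) vs (3, 2, 5) ⇒ inequivalent

no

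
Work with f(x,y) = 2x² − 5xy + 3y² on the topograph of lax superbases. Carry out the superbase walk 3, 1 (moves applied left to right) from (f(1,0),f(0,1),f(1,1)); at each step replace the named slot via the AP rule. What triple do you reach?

start (2,3,0) = (f(1,0),f(0,1),f(1,1))
replace slot 3: 2·(2+3) − 0 = 10 → (2,3,10)
replace slot 1: 2·(3+10) − 2 = 24 → (24,3,10)

24,3,10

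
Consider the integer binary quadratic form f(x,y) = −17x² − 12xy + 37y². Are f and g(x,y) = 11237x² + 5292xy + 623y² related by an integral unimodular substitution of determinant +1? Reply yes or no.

D₁ = 2660, D₂ = 2660
river cycle of f (length 8): (-17, 22, 32), (32, 42, -7), (-7, 42, 32), (32, 22, -17), (-17, 46, 8), (8, 50, -5), (-5, 50, 8), (8, 46, -17)
river cycle of g (length 8): (-17, 22, 32), (32, 42, -7), (-7, 42, 32), (32, 22, -17), (-17, 46, 8), (8, 50, -5), (-5, 50, 8), (8, 46, -17)
cycles coincide ⇒ equivalent

yes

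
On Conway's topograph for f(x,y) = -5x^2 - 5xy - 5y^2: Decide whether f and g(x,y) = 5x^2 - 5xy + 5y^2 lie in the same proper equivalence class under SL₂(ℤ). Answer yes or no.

D₁ = -75, D₂ = -75
f is negative-definite; reduce −f:
−f: reduced (well bottom): (5,5,5) with a≤c, −a<b≤a
flip sign back: reduced form of f is (-5,-5,-5)
g: translate: b→5 (≡-5 mod 10), so (5,-5,5)→(5,5,5)
g: reduced (well bottom): (5,5,5) with a≤c, −a<b≤a
reduced forms (-5, -5, -5) vs (5, 5, 5) ⇒ inequivalent

no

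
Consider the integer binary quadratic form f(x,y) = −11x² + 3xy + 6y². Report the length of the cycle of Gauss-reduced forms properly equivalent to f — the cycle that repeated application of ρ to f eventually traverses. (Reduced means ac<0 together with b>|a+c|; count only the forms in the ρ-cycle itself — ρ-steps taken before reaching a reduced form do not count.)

D = 273, ⌊√D⌋ = 16
descent: ρ → (6,9,-8)  [lands on river]
river: ρ → (-8,7,7)
river: ρ → (7,7,-8)
river: ρ → (-8,9,6)
river: ρ → (6,15,-2)
river: ρ → (-2,13,13)
river: ρ → (13,13,-2)
river: ρ → (-2,15,6)
ρ-cycle length = 8 (tail of 1 descent step not counted)

8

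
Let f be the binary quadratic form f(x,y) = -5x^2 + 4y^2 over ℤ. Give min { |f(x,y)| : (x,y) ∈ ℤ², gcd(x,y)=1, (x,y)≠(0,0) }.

descent: ρ → (4,8,-1)  [lands on river]
river: ρ → (-1,8,4)
closes: descent 1, river 2
min |a| on river = 1

1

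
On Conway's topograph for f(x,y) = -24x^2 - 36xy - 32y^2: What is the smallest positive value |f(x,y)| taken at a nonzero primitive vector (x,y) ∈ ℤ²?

translate: b→-12 (≡36 mod 48), so (24,36,32)→(24,-12,20)
flip: (24,-12,20)→(20,12,24)
reduced (well bottom): (20,12,24) with a≤c, −a<b≤a
well minimum |f| = |-20| = 20 (negative-definite)

20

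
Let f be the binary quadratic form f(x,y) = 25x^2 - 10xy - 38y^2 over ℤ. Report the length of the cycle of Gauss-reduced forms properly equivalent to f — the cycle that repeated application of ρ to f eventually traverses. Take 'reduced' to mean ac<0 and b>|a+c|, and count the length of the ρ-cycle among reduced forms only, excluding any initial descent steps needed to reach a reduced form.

D = 3900, ⌊√D⌋ = 62
descent: ρ → (-38,10,25)
descent: ρ → (25,40,-23)  [lands on river]
river: ρ → (-23,52,13)
river: ρ → (13,52,-23)
river: ρ → (-23,40,25)
river: ρ → (25,60,-3)
river: ρ → (-3,60,25)
ρ-cycle length = 6 (tail of 2 descent steps not counted)

6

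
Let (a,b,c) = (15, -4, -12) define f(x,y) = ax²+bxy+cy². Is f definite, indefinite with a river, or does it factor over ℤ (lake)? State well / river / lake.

D = b²−4ac = (-4)² − 4·15·(-12) = 736
D > 0 non-square ⇒ indefinite ⇒ periodic river

river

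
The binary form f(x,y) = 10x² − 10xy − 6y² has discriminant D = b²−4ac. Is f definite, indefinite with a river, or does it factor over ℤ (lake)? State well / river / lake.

D = b²−4ac = (-10)² − 4·10·(-6) = 340
D > 0 non-square ⇒ indefinite ⇒ periodic river

river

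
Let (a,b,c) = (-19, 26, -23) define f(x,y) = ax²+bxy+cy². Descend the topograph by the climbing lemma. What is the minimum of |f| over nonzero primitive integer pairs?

translate: b→12 (≡-26 mod 38), so (19,-26,23)→(19,12,16)
flip: (19,12,16)→(16,-12,19)
reduced (well bottom): (16,-12,19) with a≤c, −a<b≤a
well minimum |f| = |-16| = 16 (negative-definite)

16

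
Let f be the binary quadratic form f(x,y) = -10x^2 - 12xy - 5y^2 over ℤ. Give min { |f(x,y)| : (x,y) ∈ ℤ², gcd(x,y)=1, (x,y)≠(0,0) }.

translate: b→-8 (≡12 mod 20), so (10,12,5)→(10,-8,3)
flip: (10,-8,3)→(3,8,10)
translate: b→2 (≡8 mod 6), so (3,8,10)→(3,2,5)
reduced (well bottom): (3,2,5) with a≤c, −a<b≤a
well minimum |f| = |-3| = 3 (negative-definite)

3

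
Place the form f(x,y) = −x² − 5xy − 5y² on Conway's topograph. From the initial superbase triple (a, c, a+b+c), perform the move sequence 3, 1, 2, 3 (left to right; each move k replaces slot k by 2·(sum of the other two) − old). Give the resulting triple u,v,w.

start (-1,-5,-11) = (f(1,0),f(0,1),f(1,1))
replace slot 3: 2·((-1)+(-5)) − (-11) = -1 → (-1,-5,-1)
replace slot 1: 2·((-5)+(-1)) − (-1) = -11 → (-11,-5,-1)
replace slot 2: 2·((-11)+(-1)) − (-5) = -19 → (-11,-19,-1)
replace slot 3: 2·((-11)+(-19)) − (-1) = -59 → (-11,-19,-59)

-11,-19,-59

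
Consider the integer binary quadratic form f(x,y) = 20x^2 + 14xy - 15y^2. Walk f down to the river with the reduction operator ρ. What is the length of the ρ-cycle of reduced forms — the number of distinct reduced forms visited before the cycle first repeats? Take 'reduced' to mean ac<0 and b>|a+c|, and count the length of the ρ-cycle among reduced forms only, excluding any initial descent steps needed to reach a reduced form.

D = 1396, ⌊√D⌋ = 37
river: ρ → (-15,16,19)
river: ρ → (19,22,-12)
river: ρ → (-12,26,15)
river: ρ → (15,34,-4)
river: ρ → (-4,30,31)
river: ρ → (31,32,-3)
river: ρ → (-3,34,20)
river: ρ → (20,6,-17)
river: ρ → (-17,28,9)
river: ρ → (9,26,-20)
river: ρ → (-20,14,15)
river: ρ → (15,16,-19)
river: ρ → (-19,22,12)
river: ρ → (12,26,-15)
river: ρ → (-15,34,4)
river: ρ → (4,30,-31)
river: ρ → (-31,32,3)
river: ρ → (3,34,-20)
river: ρ → (-20,6,17)
river: ρ → (17,28,-9)
river: ρ → (-9,26,20)
river: ρ → (20,14,-15)
ρ-cycle length = 22 (tail of 0 descent steps not counted)

22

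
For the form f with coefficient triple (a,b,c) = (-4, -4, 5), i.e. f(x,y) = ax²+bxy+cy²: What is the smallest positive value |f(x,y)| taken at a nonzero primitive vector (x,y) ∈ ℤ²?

descent: ρ → (5,4,-4)  [lands on river]
river: ρ → (-4,4,5)
river: ρ → (5,6,-3)
river: ρ → (-3,6,5)
closes: descent 1, river 4
min |a| on river = 3

3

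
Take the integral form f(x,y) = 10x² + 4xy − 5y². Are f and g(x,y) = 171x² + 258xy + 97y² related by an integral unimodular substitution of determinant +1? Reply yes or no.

D₁ = 216, D₂ = 216
river cycle of f (length 6): (-5, 6, 9), (9, 12, -2), (-2, 12, 9), (9, 6, -5), (-5, 14, 1), (1, 14, -5)
river cycle of g (length 6): (-5, 6, 9), (9, 12, -2), (-2, 12, 9), (9, 6, -5), (-5, 14, 1), (1, 14, -5)
cycles coincide ⇒ equivalent

yes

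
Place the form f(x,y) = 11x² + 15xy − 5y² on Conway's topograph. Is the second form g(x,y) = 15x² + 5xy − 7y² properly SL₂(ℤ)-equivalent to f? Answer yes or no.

D₁ = 445, D₂ = 445
river cycle of f (length 10): (-5, 15, 11), (11, 7, -9), (-9, 11, 9), (9, 7, -11), (-11, 15, 5), (5, 15, -11), (-11, 7, 9), (9, 11, -9), (-9, 7, 11), (11, 15, -5)
river cycle of g (length 6): (-7, 9, 13), (13, 17, -3), (-3, 19, 7), (7, 9, -13), (-13, 17, 3), (3, 19, -7)
cycles differ ⇒ inequivalent

no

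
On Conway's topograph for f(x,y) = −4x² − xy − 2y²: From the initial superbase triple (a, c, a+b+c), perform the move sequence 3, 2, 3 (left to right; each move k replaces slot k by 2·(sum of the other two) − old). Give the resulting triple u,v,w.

start (-4,-2,-7) = (f(1,0),f(0,1),f(1,1))
replace slot 3: 2·((-4)+(-2)) − (-7) = -5 → (-4,-2,-5)
replace slot 2: 2·((-4)+(-5)) − (-2) = -16 → (-4,-16,-5)
replace slot 3: 2·((-4)+(-16)) − (-5) = -35 → (-4,-16,-35)

-4,-16,-35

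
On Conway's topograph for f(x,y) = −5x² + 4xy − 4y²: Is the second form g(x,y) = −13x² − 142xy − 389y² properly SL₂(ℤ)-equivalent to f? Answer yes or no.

D₁ = -64, D₂ = -64
f is negative-definite; reduce −f:
−f: flip: (5,-4,4)→(4,4,5)
−f: reduced (well bottom): (4,4,5) with a≤c, −a<b≤a
flip sign back: reduced form of f is (-4,-4,-5)
g is negative-definite; reduce −g:
−g: translate: b→12 (≡142 mod 26), so (13,142,389)→(13,12,4)
−g: flip: (13,12,4)→(4,-12,13)
−g: translate: b→4 (≡-12 mod 8), so (4,-12,13)→(4,4,5)
−g: reduced (well bottom): (4,4,5) with a≤c, −a<b≤a
flip sign back: reduced form of g is (-4,-4,-5)
reduced forms (-4, -4, -5) vs (-4, -4, -5) ⇒ equivalent

yes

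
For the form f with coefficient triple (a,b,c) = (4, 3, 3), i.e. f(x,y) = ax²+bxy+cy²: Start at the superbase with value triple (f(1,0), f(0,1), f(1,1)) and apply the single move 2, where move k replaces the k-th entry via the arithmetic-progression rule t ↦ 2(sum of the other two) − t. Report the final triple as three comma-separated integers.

start (4,3,10) = (f(1,0),f(0,1),f(1,1))
replace slot 2: 2·(4+10) − 3 = 25 → (4,25,10)

4,25,10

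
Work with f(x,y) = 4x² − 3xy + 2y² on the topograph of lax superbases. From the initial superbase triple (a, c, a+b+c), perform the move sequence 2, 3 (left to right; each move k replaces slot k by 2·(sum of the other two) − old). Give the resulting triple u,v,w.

start (4,2,3) = (f(1,0),f(0,1),f(1,1))
replace slot 2: 2·(4+3) − 2 = 12 → (4,12,3)
replace slot 3: 2·(4+12) − 3 = 29 → (4,12,29)

4,12,29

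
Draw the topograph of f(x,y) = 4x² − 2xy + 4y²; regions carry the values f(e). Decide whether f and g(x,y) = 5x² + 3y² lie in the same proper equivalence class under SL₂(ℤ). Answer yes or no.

D₁ = -60, D₂ = -60
f: flip: (4,-2,4)→(4,2,4)
f: reduced (well bottom): (4,2,4) with a≤c, −a<b≤a
g: flip: (5,0,3)→(3,0,5)
g: reduced (well bottom): (3,0,5) with a≤c, −a<b≤a
reduced forms (4, 2, 4) vs (3, 0, 5) ⇒ inequivalent

no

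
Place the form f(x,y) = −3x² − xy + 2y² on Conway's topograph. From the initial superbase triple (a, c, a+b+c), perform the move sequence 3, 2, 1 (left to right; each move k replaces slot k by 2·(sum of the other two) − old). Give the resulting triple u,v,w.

start (-3,2,-2) = (f(1,0),f(0,1),f(1,1))
replace slot 3: 2·((-3)+2) − (-2) = 0 → (-3,2,0)
replace slot 2: 2·((-3)+0) − 2 = -8 → (-3,-8,0)
replace slot 1: 2·((-8)+0) − (-3) = -13 → (-13,-8,0)

-13,-8,0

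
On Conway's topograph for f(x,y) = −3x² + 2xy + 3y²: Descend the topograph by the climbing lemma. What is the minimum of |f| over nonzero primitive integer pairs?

river: ρ → (3,4,-2)
river: ρ → (-2,4,3)
river: ρ → (3,2,-3)
river: ρ → (-3,4,2)
river: ρ → (2,4,-3)
river: ρ → (-3,2,3)
closes: descent 0, river 6
min |a| on river = 2

2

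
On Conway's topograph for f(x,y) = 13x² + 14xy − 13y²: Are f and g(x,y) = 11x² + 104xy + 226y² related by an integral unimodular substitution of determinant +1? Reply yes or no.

D₁ = 872, D₂ = 872
river cycle of f (length 14): (-13, 12, 14), (14, 16, -11), (-11, 28, 2), (2, 28, -11), (-11, 16, 14), (14, 12, -13), (-13, 14, 13), (13, 12, -14), (-14, 16, 11), (11, 28, -2), … (4 more)
river cycle of g (length 14): (11, 16, -14), (-14, 12, 13), (13, 14, -13), (-13, 12, 14), (14, 16, -11), (-11, 28, 2), (2, 28, -11), (-11, 16, 14), (14, 12, -13), (-13, 14, 13), … (4 more)
cycles coincide ⇒ equivalent

yes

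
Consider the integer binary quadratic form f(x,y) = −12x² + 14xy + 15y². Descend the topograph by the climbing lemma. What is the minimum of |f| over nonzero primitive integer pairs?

river: ρ → (15,16,-11)
river: ρ → (-11,28,3)
river: ρ → (3,26,-20)
river: ρ → (-20,14,9)
river: ρ → (9,22,-12)
river: ρ → (-12,26,5)
river: ρ → (5,24,-17)
river: ρ → (-17,10,12)
river: ρ → (12,14,-15)
river: ρ → (-15,16,11)
river: ρ → (11,28,-3)
river: ρ → (-3,26,20)
river: ρ → (20,14,-9)
river: ρ → (-9,22,12)
river: ρ → (12,26,-5)
river: ρ → (-5,24,17)
river: ρ → (17,10,-12)
river: ρ → (-12,14,15)
closes: descent 0, river 18
min |a| on river = 3

3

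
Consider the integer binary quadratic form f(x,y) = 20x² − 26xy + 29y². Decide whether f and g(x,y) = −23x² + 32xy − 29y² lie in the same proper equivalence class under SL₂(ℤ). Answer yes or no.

D₁ = -1644, D₂ = -1644
f: translate: b→14 (≡-26 mod 40), so (20,-26,29)→(20,14,23)
f: reduced (well bottom): (20,14,23) with a≤c, −a<b≤a
g is negative-definite; reduce −g:
−g: translate: b→14 (≡-32 mod 46), so (23,-32,29)→(23,14,20)
−g: flip: (23,14,20)→(20,-14,23)
−g: reduced (well bottom): (20,-14,23) with a≤c, −a<b≤a
flip sign back: reduced form of g is (-20,14,-23)
reduced forms (20, 14, 23) vs (-20, 14, -23) ⇒ inequivalent

no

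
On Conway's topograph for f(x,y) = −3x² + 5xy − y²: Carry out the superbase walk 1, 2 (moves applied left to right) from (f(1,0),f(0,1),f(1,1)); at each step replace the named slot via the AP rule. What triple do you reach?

start (-3,-1,1) = (f(1,0),f(0,1),f(1,1))
replace slot 1: 2·((-1)+1) − (-3) = 3 → (3,-1,1)
replace slot 2: 2·(3+1) − (-1) = 9 → (3,9,1)

3,9,1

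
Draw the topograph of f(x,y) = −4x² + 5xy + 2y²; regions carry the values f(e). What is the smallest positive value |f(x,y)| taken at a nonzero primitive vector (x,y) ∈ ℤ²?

river: ρ → (2,7,-1)
river: ρ → (-1,7,2)
river: ρ → (2,5,-4)
river: ρ → (-4,3,3)
river: ρ → (3,3,-4)
river: ρ → (-4,5,2)
closes: descent 0, river 6
min |a| on river = 1

1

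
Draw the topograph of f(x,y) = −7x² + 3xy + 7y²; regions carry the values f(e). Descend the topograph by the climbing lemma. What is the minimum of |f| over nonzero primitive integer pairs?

river: ρ → (7,11,-3)
river: ρ → (-3,13,3)
river: ρ → (3,11,-7)
river: ρ → (-7,3,7)
closes: descent 0, river 4
min |a| on river = 3

3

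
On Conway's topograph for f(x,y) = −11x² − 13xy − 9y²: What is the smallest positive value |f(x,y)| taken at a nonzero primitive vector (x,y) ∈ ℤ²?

translate: b→-9 (≡13 mod 22), so (11,13,9)→(11,-9,7)
flip: (11,-9,7)→(7,9,11)
translate: b→-5 (≡9 mod 14), so (7,9,11)→(7,-5,9)
reduced (well bottom): (7,-5,9) with a≤c, −a<b≤a
well minimum |f| = |-7| = 7 (negative-definite)

7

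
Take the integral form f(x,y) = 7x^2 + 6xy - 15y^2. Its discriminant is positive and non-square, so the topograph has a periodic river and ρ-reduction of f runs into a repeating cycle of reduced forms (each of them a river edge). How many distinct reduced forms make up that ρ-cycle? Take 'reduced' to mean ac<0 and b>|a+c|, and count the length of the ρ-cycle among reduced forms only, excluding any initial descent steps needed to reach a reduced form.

D = 456, ⌊√D⌋ = 21
descent: ρ → (-15,-6,7)
descent: ρ → (7,20,-2)  [lands on river]
river: ρ → (-2,20,7)
river: ρ → (7,8,-14)
river: ρ → (-14,20,1)
river: ρ → (1,20,-14)
river: ρ → (-14,8,7)
ρ-cycle length = 6 (tail of 2 descent steps not counted)

6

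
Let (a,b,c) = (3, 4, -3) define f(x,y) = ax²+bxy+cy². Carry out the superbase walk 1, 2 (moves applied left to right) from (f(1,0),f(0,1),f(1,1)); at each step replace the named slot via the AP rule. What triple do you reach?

start (3,-3,4) = (f(1,0),f(0,1),f(1,1))
replace slot 1: 2·((-3)+4) − 3 = -1 → (-1,-3,4)
replace slot 2: 2·((-1)+4) − (-3) = 9 → (-1,9,4)

-1,9,4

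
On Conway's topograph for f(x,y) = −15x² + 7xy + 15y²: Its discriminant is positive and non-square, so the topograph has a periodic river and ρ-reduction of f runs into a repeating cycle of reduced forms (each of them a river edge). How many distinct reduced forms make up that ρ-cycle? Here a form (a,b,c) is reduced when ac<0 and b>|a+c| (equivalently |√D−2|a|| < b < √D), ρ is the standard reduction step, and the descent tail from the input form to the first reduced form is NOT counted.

D = 949, ⌊√D⌋ = 30
river: ρ → (15,23,-7)
river: ρ → (-7,19,21)
river: ρ → (21,23,-5)
river: ρ → (-5,27,11)
river: ρ → (11,17,-15)
river: ρ → (-15,13,13)
river: ρ → (13,13,-15)
river: ρ → (-15,17,11)
river: ρ → (11,27,-5)
river: ρ → (-5,23,21)
river: ρ → (21,19,-7)
river: ρ → (-7,23,15)
river: ρ → (15,7,-15)
river: ρ → (-15,23,7)
river: ρ → (7,19,-21)
river: ρ → (-21,23,5)
river: ρ → (5,27,-11)
river: ρ → (-11,17,15)
river: ρ → (15,13,-13)
river: ρ → (-13,13,15)
river: ρ → (15,17,-11)
river: ρ → (-11,27,5)
river: ρ → (5,23,-21)
river: ρ → (-21,19,7)
river: ρ → (7,23,-15)
river: ρ → (-15,7,15)
ρ-cycle length = 26 (tail of 0 descent steps not counted)

26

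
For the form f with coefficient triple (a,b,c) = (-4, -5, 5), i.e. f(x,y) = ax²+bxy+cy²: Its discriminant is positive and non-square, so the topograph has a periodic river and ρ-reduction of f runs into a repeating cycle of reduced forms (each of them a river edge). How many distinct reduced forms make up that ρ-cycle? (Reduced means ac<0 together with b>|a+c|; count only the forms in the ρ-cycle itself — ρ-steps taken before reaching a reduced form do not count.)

D = 105, ⌊√D⌋ = 10
descent: ρ → (5,5,-4)  [lands on river]
river: ρ → (-4,3,6)
river: ρ → (6,9,-1)
river: ρ → (-1,9,6)
river: ρ → (6,3,-4)
river: ρ → (-4,5,5)
ρ-cycle length = 6 (tail of 1 descent step not counted)

6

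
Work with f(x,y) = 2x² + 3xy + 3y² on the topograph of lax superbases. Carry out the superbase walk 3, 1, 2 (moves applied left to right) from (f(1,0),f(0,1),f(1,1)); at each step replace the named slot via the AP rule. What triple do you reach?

start (2,3,8) = (f(1,0),f(0,1),f(1,1))
replace slot 3: 2·(2+3) − 8 = 2 → (2,3,2)
replace slot 1: 2·(3+2) − 2 = 8 → (8,3,2)
replace slot 2: 2·(8+2) − 3 = 17 → (8,17,2)

8,17,2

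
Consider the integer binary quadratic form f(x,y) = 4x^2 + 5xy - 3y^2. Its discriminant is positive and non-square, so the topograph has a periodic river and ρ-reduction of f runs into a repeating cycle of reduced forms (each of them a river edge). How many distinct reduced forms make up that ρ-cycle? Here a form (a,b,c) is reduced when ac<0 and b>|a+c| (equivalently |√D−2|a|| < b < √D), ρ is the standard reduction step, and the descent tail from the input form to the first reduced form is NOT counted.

D = 73, ⌊√D⌋ = 8
river: ρ → (-3,7,2)
river: ρ → (2,5,-6)
river: ρ → (-6,7,1)
river: ρ → (1,7,-6)
river: ρ → (-6,5,2)
river: ρ → (2,7,-3)
river: ρ → (-3,5,4)
river: ρ → (4,3,-4)
river: ρ → (-4,5,3)
river: ρ → (3,7,-2)
river: ρ → (-2,5,6)
river: ρ → (6,7,-1)
river: ρ → (-1,7,6)
river: ρ → (6,5,-2)
river: ρ → (-2,7,3)
river: ρ → (3,5,-4)
river: ρ → (-4,3,4)
river: ρ → (4,5,-3)
ρ-cycle length = 18 (tail of 0 descent steps not counted)

18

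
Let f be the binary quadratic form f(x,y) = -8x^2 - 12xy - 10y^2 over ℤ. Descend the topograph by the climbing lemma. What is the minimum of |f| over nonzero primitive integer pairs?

translate: b→-4 (≡12 mod 16), so (8,12,10)→(8,-4,6)
flip: (8,-4,6)→(6,4,8)
reduced (well bottom): (6,4,8) with a≤c, −a<b≤a
well minimum |f| = |-6| = 6 (negative-definite)

6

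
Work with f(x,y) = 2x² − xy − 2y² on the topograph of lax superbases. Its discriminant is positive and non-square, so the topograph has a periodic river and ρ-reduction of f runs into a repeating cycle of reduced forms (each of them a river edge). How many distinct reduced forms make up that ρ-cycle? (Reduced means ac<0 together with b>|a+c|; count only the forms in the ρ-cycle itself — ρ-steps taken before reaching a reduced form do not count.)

D = 17, ⌊√D⌋ = 4
descent: ρ → (-2,1,2)  [lands on river]
river: ρ → (2,3,-1)
river: ρ → (-1,3,2)
river: ρ → (2,1,-2)
river: ρ → (-2,3,1)
river: ρ → (1,3,-2)
ρ-cycle length = 6 (tail of 1 descent step not counted)

6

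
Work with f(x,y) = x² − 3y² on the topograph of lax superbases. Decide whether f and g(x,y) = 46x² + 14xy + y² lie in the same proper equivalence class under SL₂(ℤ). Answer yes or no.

D₁ = 12, D₂ = 12
river cycle of f (length 2): (1, 2, -2), (-2, 2, 1)
river cycle of g (length 2): (1, 2, -2), (-2, 2, 1)
cycles coincide ⇒ equivalent

yes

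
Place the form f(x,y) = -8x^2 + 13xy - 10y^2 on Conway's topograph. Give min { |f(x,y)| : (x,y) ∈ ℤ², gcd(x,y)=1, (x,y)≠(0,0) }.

translate: b→3 (≡-13 mod 16), so (8,-13,10)→(8,3,5)
flip: (8,3,5)→(5,-3,8)
reduced (well bottom): (5,-3,8) with a≤c, −a<b≤a
well minimum |f| = |-5| = 5 (negative-definite)

5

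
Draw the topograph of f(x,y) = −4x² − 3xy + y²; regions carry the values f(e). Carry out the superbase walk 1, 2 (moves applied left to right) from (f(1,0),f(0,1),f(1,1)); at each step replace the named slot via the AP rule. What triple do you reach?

start (-4,1,-6) = (f(1,0),f(0,1),f(1,1))
replace slot 1: 2·(1+(-6)) − (-4) = -6 → (-6,1,-6)
replace slot 2: 2·((-6)+(-6)) − 1 = -25 → (-6,-25,-6)

-6,-25,-6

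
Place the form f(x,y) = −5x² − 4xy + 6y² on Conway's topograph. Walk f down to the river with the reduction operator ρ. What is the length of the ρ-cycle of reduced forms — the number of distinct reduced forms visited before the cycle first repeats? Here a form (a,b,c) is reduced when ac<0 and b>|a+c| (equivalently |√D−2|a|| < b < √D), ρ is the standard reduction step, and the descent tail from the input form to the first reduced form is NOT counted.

D = 136, ⌊√D⌋ = 11
descent: ρ → (6,4,-5)  [lands on river]
river: ρ → (-5,6,5)
river: ρ → (5,4,-6)
river: ρ → (-6,8,3)
river: ρ → (3,10,-3)
river: ρ → (-3,8,6)
ρ-cycle length = 6 (tail of 1 descent step not counted)

6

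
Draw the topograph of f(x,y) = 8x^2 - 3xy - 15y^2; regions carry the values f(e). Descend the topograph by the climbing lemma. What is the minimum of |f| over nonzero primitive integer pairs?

descent: ρ → (-15,3,8)
descent: ρ → (8,13,-10)  [lands on river]
river: ρ → (-10,7,11)
river: ρ → (11,15,-6)
river: ρ → (-6,21,2)
river: ρ → (2,19,-16)
river: ρ → (-16,13,5)
river: ρ → (5,17,-10)
river: ρ → (-10,3,12)
river: ρ → (12,21,-1)
river: ρ → (-1,21,12)
river: ρ → (12,3,-10)
river: ρ → (-10,17,5)
river: ρ → (5,13,-16)
river: ρ → (-16,19,2)
river: ρ → (2,21,-6)
river: ρ → (-6,15,11)
river: ρ → (11,7,-10)
river: ρ → (-10,13,8)
river: ρ → (8,19,-4)
river: ρ → (-4,21,3)
river: ρ → (3,21,-4)
river: ρ → (-4,19,8)
closes: descent 2, river 22
min |a| on river = 1

1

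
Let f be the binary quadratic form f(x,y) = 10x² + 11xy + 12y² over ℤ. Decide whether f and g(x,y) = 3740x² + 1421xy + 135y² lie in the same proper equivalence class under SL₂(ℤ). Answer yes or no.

D₁ = -359, D₂ = -359
f: translate: b→-9 (≡11 mod 20), so (10,11,12)→(10,-9,11)
f: reduced (well bottom): (10,-9,11) with a≤c, −a<b≤a
g: flip: (3740,1421,135)→(135,-1421,3740)
g: translate: b→-71 (≡-1421 mod 270), so (135,-1421,3740)→(135,-71,10)
g: flip: (135,-71,10)→(10,71,135)
g: translate: b→-9 (≡71 mod 20), so (10,71,135)→(10,-9,11)
g: reduced (well bottom): (10,-9,11) with a≤c, −a<b≤a
reduced forms (10, -9, 11) vs (10, -9, 11) ⇒ equivalent

yes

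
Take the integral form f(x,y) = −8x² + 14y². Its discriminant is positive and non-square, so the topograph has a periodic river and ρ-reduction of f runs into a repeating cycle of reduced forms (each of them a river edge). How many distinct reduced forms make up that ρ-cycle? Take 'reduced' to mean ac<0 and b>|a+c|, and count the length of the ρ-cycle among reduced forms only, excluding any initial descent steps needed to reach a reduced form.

D = 448, ⌊√D⌋ = 21
descent: ρ → (14,0,-8)
descent: ρ → (-8,16,6)  [lands on river]
river: ρ → (6,20,-2)
river: ρ → (-2,20,6)
river: ρ → (6,16,-8)
ρ-cycle length = 4 (tail of 2 descent steps not counted)

4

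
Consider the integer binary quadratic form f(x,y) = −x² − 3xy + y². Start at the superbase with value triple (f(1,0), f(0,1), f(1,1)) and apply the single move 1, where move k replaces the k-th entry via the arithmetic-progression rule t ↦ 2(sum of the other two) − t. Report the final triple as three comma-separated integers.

start (-1,1,-3) = (f(1,0),f(0,1),f(1,1))
replace slot 1: 2·(1+(-3)) − (-1) = -3 → (-3,1,-3)

-3,1,-3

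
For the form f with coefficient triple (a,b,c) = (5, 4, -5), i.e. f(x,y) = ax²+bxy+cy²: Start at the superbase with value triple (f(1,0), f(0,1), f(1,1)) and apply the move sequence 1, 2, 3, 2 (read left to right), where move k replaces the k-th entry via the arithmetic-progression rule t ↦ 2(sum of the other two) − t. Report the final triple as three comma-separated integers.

start (5,-5,4) = (f(1,0),f(0,1),f(1,1))
replace slot 1: 2·((-5)+4) − 5 = -7 → (-7,-5,4)
replace slot 2: 2·((-7)+4) − (-5) = -1 → (-7,-1,4)
replace slot 3: 2·((-7)+(-1)) − 4 = -20 → (-7,-1,-20)
replace slot 2: 2·((-7)+(-20)) − (-1) = -53 → (-7,-53,-20)

-7,-53,-20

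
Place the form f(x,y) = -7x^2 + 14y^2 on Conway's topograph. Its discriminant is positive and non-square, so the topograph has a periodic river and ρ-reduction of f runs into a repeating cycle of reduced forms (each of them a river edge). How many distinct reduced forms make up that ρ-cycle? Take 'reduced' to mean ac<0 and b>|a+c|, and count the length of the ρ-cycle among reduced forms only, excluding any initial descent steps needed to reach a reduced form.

D = 392, ⌊√D⌋ = 19
descent: ρ → (14,0,-7)
descent: ρ → (-7,14,7)  [lands on river]
river: ρ → (7,14,-7)
ρ-cycle length = 2 (tail of 2 descent steps not counted)

2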